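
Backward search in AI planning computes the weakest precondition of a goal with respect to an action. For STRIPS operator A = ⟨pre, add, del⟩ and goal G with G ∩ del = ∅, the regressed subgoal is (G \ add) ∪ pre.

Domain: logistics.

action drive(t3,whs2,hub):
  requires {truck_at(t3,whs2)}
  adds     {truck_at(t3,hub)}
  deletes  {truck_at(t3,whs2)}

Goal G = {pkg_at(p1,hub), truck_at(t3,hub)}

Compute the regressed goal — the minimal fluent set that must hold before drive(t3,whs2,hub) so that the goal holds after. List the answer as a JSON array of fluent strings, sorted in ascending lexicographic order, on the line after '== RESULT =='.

Compute (G \ add) ∪ pre:
  G ∩ del = {}  (empty — regression defined)
  G \ add = {pkg_at(p1,hub), truck_at(t3,hub)} \ {truck_at(t3,hub)} = {pkg_at(p1,hub)}
  ∪ pre   = {pkg_at(p1,hub)} ∪ {truck_at(t3,whs2)}
          = {pkg_at(p1,hub), truck_at(t3,whs2)}

== RESULT ==
["pkg_at(p1,hub)", "truck_at(t3,whs2)"]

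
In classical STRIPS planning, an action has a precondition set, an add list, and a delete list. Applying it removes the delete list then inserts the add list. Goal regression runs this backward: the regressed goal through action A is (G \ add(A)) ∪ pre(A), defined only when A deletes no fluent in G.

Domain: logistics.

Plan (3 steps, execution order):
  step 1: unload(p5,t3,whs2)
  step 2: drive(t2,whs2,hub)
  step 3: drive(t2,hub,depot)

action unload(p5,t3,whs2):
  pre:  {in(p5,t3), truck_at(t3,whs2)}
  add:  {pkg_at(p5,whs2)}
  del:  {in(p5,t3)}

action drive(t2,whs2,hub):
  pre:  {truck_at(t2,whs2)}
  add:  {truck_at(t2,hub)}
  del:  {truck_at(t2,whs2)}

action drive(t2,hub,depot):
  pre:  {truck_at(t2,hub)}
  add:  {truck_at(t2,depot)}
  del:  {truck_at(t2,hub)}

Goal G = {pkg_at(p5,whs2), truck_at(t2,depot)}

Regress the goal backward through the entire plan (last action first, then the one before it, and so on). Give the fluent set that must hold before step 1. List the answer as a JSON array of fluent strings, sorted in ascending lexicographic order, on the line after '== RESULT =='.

Work backward from the goal:
  through step 3 (drive(t2,hub,depot)): drop {truck_at(t2,depot)}, keep {pkg_at(p5,whs2)}, require {truck_at(t2,hub)}
    → {pkg_at(p5,whs2), truck_at(t2,hub)}
  through step 2 (drive(t2,whs2,hub)): drop {truck_at(t2,hub)}, keep {pkg_at(p5,whs2)}, require {truck_at(t2,whs2)}
    → {pkg_at(p5,whs2), truck_at(t2,whs2)}
  through step 1 (unload(p5,t3,whs2)): drop {pkg_at(p5,whs2)}, keep {truck_at(t2,whs2)}, require {in(p5,t3), truck_at(t3,whs2)}
    → {in(p5,t3), truck_at(t2,whs2), truck_at(t3,whs2)}

== RESULT ==
["in(p5,t3)", "truck_at(t2,whs2)", "truck_at(t3,whs2)"]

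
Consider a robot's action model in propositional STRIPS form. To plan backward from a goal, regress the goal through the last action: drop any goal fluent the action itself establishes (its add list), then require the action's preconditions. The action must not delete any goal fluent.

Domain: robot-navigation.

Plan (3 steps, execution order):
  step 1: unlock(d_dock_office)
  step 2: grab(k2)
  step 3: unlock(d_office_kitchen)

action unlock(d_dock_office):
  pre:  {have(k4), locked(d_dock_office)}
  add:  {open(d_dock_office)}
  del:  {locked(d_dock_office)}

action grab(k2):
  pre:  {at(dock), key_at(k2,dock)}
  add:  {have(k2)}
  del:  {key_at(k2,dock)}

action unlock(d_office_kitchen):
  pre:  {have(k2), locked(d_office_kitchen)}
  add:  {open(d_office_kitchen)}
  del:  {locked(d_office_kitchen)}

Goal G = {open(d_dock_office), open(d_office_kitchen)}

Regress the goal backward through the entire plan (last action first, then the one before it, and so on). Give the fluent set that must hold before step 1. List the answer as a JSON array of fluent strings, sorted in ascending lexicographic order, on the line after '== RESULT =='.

Regress step by step:
  through step 3 (unlock(d_office_kitchen)): drop {open(d_office_kitchen)}, keep {open(d_dock_office)}, require {have(k2), locked(d_office_kitchen)}
    → {have(k2), locked(d_office_kitchen), open(d_dock_office)}
  through step 2 (grab(k2)): drop {have(k2)}, keep {locked(d_office_kitchen), open(d_dock_office)}, require {at(dock), key_at(k2,dock)}
    → {at(dock), key_at(k2,dock), locked(d_office_kitchen), open(d_dock_office)}
  through step 1 (unlock(d_dock_office)): drop {open(d_dock_office)}, keep {at(dock), key_at(k2,dock), locked(d_office_kitchen)}, require {have(k4), locked(d_dock_office)}
    → {at(dock), have(k4), key_at(k2,dock), locked(d_dock_office), locked(d_office_kitchen)}

== RESULT ==
["at(dock)", "have(k4)", "key_at(k2,dock)", "locked(d_dock_office)", "locked(d_office_kitchen)"]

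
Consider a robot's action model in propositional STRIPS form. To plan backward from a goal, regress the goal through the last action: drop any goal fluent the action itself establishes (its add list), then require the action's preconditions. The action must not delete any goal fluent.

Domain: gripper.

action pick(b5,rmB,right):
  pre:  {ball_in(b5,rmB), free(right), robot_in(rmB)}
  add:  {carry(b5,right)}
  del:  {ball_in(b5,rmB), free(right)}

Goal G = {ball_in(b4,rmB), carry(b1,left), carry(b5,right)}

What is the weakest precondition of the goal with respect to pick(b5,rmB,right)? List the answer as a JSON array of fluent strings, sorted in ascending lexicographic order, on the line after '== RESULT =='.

Compute (G \ add) ∪ pre:
  G ∩ del = {}  (empty — regression defined)
  G \ add = {ball_in(b4,rmB), carry(b1,left), carry(b5,right)} \ {carry(b5,right)} = {ball_in(b4,rmB), carry(b1,left)}
  ∪ pre   = {ball_in(b4,rmB), carry(b1,left)} ∪ {ball_in(b5,rmB), free(right), robot_in(rmB)}
          = {ball_in(b4,rmB), ball_in(b5,rmB), carry(b1,left), free(right), robot_in(rmB)}

== RESULT ==
["ball_in(b4,rmB)", "ball_in(b5,rmB)", "carry(b1,left)", "free(right)", "robot_in(rmB)"]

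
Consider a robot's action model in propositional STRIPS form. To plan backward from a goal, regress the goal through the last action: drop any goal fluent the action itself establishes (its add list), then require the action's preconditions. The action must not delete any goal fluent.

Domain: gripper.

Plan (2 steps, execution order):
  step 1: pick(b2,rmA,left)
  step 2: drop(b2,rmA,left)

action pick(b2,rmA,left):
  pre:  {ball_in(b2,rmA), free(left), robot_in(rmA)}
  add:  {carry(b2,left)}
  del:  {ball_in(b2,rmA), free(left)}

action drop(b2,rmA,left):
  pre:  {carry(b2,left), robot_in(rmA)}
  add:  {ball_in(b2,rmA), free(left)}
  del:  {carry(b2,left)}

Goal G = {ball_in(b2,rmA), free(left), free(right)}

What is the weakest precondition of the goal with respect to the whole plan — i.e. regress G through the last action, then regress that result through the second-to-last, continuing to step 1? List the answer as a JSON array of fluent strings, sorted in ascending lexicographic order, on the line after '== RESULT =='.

Work backward from the goal:
  through step 2 (drop(b2,rmA,left)): drop {ball_in(b2,rmA), free(left)}, keep {free(right)}, require {carry(b2,left), robot_in(rmA)}
    → {carry(b2,left), free(right), robot_in(rmA)}
  through step 1 (pick(b2,rmA,left)): drop {carry(b2,left)}, keep {free(right), robot_in(rmA)}, require {ball_in(b2,rmA), free(left), robot_in(rmA)}
    → {ball_in(b2,rmA), free(left), free(right), robot_in(rmA)}

== RESULT ==
["ball_in(b2,rmA)", "free(left)", "free(right)", "robot_in(rmA)"]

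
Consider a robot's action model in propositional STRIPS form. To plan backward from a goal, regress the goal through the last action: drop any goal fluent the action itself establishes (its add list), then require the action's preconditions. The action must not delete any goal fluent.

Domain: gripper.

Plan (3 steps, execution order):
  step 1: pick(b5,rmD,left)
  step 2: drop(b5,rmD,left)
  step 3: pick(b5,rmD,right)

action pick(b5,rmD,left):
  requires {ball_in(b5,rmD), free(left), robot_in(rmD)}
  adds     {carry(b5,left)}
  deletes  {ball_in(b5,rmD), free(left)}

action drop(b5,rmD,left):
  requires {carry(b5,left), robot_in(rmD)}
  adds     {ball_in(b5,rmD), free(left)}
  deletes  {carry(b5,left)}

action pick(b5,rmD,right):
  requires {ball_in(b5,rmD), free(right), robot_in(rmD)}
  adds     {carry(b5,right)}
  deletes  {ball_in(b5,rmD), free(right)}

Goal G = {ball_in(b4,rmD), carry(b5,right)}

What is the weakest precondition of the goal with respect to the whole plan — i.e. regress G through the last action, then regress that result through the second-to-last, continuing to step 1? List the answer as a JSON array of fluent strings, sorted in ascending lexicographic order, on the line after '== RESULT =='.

Regress step by step:
  through step 3 (pick(b5,rmD,right)): drop {carry(b5,right)}, keep {ball_in(b4,rmD)}, require {ball_in(b5,rmD), free(right), robot_in(rmD)}
    → {ball_in(b4,rmD), ball_in(b5,rmD), free(right), robot_in(rmD)}
  through step 2 (drop(b5,rmD,left)): drop {ball_in(b5,rmD)}, keep {ball_in(b4,rmD), free(right), robot_in(rmD)}, require {carry(b5,left), robot_in(rmD)}
    → {ball_in(b4,rmD), carry(b5,left), free(right), robot_in(rmD)}
  through step 1 (pick(b5,rmD,left)): drop {carry(b5,left)}, keep {ball_in(b4,rmD), free(right), robot_in(rmD)}, require {ball_in(b5,rmD), free(left), robot_in(rmD)}
    → {ball_in(b4,rmD), ball_in(b5,rmD), free(left), free(right), robot_in(rmD)}

== RESULT ==
["ball_in(b4,rmD)", "ball_in(b5,rmD)", "free(left)", "free(right)", "robot_in(rmD)"]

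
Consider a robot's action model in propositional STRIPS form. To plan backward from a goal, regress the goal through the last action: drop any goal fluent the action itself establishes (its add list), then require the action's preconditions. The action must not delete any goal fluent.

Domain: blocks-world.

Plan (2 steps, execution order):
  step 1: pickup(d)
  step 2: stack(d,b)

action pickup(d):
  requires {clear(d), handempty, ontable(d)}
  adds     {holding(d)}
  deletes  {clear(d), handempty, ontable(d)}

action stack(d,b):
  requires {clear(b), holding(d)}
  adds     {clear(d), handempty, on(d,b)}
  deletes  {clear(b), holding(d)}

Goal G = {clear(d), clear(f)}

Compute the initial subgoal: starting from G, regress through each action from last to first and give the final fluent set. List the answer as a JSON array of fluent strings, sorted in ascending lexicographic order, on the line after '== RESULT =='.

Regress step by step:
  through step 2 (stack(d,b)): drop {clear(d)}, keep {clear(f)}, require {clear(b), holding(d)}
    → {clear(b), clear(f), holding(d)}
  through step 1 (pickup(d)): drop {holding(d)}, keep {clear(b), clear(f)}, require {clear(d), handempty, ontable(d)}
    → {clear(b), clear(d), clear(f), handempty, ontable(d)}

== RESULT ==
["clear(b)", "clear(d)", "clear(f)", "handempty", "ontable(d)"]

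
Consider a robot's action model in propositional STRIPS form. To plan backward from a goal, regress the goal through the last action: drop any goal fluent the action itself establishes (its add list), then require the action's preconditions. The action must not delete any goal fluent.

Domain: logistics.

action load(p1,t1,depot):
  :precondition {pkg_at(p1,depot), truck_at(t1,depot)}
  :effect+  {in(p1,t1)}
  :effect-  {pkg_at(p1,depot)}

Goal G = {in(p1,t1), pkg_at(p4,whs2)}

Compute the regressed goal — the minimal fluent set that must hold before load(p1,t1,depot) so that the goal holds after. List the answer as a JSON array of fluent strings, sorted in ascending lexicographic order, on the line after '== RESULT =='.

Compute (G \ add) ∪ pre:
  G ∩ del = {}  (empty — regression defined)
  G \ add = {in(p1,t1), pkg_at(p4,whs2)} \ {in(p1,t1)} = {pkg_at(p4,whs2)}
  ∪ pre   = {pkg_at(p4,whs2)} ∪ {pkg_at(p1,depot), truck_at(t1,depot)}
          = {pkg_at(p1,depot), pkg_at(p4,whs2), truck_at(t1,depot)}

== RESULT ==
["pkg_at(p1,depot)", "pkg_at(p4,whs2)", "truck_at(t1,depot)"]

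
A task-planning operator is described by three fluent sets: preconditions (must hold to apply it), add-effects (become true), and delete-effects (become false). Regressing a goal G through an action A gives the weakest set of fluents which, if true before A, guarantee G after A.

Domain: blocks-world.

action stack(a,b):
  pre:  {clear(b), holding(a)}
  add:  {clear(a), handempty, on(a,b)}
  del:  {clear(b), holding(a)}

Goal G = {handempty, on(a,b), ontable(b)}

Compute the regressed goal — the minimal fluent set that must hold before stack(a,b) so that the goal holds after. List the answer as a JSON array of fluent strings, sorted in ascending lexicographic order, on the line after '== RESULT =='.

Regress:
  G ∩ del = {}  (empty — regression defined)
  G \ add = {handempty, on(a,b), ontable(b)} \ {clear(a), handempty, on(a,b)} = {ontable(b)}
  ∪ pre   = {ontable(b)} ∪ {clear(b), holding(a)}
          = {clear(b), holding(a), ontable(b)}

== RESULT ==
["clear(b)", "holding(a)", "ontable(b)"]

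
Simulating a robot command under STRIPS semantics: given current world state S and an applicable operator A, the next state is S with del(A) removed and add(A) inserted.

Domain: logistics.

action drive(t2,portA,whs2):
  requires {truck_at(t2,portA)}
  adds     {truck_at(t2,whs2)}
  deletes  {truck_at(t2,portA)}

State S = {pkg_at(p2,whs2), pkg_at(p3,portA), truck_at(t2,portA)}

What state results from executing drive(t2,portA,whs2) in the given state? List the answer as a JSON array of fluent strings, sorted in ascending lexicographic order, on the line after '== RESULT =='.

Compute (S \ del) ∪ add:
  pre ⊆ S: {truck_at(t2,portA)} ⊆ S  — applicable
  S \ del = {pkg_at(p2,whs2), pkg_at(p3,portA)}
  ∪ add   = {pkg_at(p2,whs2), pkg_at(p3,portA), truck_at(t2,whs2)}

== RESULT ==
["pkg_at(p2,whs2)", "pkg_at(p3,portA)", "truck_at(t2,whs2)"]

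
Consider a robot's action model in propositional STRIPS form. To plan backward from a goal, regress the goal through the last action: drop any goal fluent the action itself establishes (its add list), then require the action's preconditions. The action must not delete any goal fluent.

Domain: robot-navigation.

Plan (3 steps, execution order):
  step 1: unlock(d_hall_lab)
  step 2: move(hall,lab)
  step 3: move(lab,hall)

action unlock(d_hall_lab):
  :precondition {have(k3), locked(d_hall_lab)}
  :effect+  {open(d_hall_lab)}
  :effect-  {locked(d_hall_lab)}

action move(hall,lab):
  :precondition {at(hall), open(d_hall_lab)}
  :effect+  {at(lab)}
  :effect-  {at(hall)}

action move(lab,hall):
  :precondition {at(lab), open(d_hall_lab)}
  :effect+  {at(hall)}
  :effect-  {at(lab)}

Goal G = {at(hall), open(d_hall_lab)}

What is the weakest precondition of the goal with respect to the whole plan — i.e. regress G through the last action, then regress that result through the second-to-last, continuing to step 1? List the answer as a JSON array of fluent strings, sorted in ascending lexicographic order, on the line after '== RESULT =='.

Work backward from the goal:
  through step 3 (move(lab,hall)): drop {at(hall)}, keep {open(d_hall_lab)}, require {at(lab), open(d_hall_lab)}
    → {at(lab), open(d_hall_lab)}
  through step 2 (move(hall,lab)): drop {at(lab)}, keep {open(d_hall_lab)}, require {at(hall), open(d_hall_lab)}
    → {at(hall), open(d_hall_lab)}
  through step 1 (unlock(d_hall_lab)): drop {open(d_hall_lab)}, keep {at(hall)}, require {have(k3), locked(d_hall_lab)}
    → {at(hall), have(k3), locked(d_hall_lab)}

== RESULT ==
["at(hall)", "have(k3)", "locked(d_hall_lab)"]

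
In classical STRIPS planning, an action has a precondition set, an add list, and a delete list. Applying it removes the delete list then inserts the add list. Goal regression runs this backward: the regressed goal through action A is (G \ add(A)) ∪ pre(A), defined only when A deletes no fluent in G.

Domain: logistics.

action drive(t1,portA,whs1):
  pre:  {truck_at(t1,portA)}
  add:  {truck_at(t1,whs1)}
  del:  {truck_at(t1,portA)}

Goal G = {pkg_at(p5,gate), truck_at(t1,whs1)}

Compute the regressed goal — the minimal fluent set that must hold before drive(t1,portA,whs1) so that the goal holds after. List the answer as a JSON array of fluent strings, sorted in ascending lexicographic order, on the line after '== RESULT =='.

Compute (G \ add) ∪ pre:
  G ∩ del = {}  (empty — regression defined)
  G \ add = {pkg_at(p5,gate), truck_at(t1,whs1)} \ {truck_at(t1,whs1)} = {pkg_at(p5,gate)}
  ∪ pre   = {pkg_at(p5,gate)} ∪ {truck_at(t1,portA)}
          = {pkg_at(p5,gate), truck_at(t1,portA)}

== RESULT ==
["pkg_at(p5,gate)", "truck_at(t1,portA)"]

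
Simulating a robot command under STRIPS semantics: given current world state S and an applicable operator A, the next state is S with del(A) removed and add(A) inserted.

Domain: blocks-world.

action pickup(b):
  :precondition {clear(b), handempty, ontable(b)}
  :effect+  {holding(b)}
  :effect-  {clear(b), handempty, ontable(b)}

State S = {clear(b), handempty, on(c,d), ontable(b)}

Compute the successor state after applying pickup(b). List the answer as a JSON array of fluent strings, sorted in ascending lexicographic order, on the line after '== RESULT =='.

Compute (S \ del) ∪ add:
  pre ⊆ S: {clear(b), handempty, ontable(b)} ⊆ S  — applicable
  S \ del = {on(c,d)}
  ∪ add   = {holding(b), on(c,d)}

== RESULT ==
["holding(b)", "on(c,d)"]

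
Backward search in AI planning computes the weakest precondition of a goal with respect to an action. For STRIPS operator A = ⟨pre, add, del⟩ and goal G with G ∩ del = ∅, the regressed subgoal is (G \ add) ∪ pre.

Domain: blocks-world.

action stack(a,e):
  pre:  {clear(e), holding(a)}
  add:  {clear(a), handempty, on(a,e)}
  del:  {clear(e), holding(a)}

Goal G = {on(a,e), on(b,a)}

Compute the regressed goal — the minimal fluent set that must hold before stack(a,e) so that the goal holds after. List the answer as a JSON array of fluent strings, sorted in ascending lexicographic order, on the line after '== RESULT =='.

Compute (G \ add) ∪ pre:
  G ∩ del = {}  (empty — regression defined)
  G \ add = {on(a,e), on(b,a)} \ {clear(a), handempty, on(a,e)} = {on(b,a)}
  ∪ pre   = {on(b,a)} ∪ {clear(e), holding(a)}
          = {clear(e), holding(a), on(b,a)}

== RESULT ==
["clear(e)", "holding(a)", "on(b,a)"]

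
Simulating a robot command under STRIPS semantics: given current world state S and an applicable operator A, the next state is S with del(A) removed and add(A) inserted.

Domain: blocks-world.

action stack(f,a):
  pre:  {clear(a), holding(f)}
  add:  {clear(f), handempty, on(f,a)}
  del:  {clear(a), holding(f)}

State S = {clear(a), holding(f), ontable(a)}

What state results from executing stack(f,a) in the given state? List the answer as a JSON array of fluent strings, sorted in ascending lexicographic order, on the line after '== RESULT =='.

Compute (S \ del) ∪ add:
  pre ⊆ S: {clear(a), holding(f)} ⊆ S  — applicable
  S \ del = {ontable(a)}
  ∪ add   = {clear(f), handempty, on(f,a), ontable(a)}

== RESULT ==
["clear(f)", "handempty", "on(f,a)", "ontable(a)"]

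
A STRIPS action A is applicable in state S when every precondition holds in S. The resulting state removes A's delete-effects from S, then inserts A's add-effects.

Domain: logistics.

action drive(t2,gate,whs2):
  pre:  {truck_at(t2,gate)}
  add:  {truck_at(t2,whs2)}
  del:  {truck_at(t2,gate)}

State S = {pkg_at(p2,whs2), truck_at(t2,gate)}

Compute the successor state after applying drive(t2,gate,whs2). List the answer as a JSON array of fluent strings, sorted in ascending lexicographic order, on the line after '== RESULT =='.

Compute (S \ del) ∪ add:
  pre ⊆ S: {truck_at(t2,gate)} ⊆ S  — applicable
  S \ del = {pkg_at(p2,whs2)}
  ∪ add   = {pkg_at(p2,whs2), truck_at(t2,whs2)}

== RESULT ==
["pkg_at(p2,whs2)", "truck_at(t2,whs2)"]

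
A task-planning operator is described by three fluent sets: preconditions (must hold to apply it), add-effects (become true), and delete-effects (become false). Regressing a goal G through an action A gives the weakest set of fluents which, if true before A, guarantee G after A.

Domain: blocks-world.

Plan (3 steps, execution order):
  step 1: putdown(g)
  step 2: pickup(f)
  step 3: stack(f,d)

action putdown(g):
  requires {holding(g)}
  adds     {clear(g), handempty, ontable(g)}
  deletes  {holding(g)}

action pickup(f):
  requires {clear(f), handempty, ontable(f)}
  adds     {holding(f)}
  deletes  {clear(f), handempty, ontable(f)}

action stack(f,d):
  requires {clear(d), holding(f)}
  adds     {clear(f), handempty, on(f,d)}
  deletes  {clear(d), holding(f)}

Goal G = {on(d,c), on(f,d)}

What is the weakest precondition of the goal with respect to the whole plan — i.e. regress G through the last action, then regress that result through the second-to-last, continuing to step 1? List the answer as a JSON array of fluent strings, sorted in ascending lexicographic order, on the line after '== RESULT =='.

Work backward from the goal:
  through step 3 (stack(f,d)): drop {on(f,d)}, keep {on(d,c)}, require {clear(d), holding(f)}
    → {clear(d), holding(f), on(d,c)}
  through step 2 (pickup(f)): drop {holding(f)}, keep {clear(d), on(d,c)}, require {clear(f), handempty, ontable(f)}
    → {clear(d), clear(f), handempty, on(d,c), ontable(f)}
  through step 1 (putdown(g)): drop {handempty}, keep {clear(d), clear(f), on(d,c), ontable(f)}, require {holding(g)}
    → {clear(d), clear(f), holding(g), on(d,c), ontable(f)}

== RESULT ==
["clear(d)", "clear(f)", "holding(g)", "on(d,c)", "ontable(f)"]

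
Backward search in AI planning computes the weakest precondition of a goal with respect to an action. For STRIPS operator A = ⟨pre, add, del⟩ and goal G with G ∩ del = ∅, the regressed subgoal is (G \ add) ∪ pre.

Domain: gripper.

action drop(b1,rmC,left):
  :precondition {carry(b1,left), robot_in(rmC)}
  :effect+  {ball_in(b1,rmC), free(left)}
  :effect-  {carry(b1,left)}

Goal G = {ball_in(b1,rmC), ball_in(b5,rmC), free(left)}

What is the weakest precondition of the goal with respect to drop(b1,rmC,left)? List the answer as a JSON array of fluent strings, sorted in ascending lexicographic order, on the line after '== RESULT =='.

Regress:
  G ∩ del = {}  (empty — regression defined)
  G \ add = {ball_in(b1,rmC), ball_in(b5,rmC), free(left)} \ {ball_in(b1,rmC), free(left)} = {ball_in(b5,rmC)}
  ∪ pre   = {ball_in(b5,rmC)} ∪ {carry(b1,left), robot_in(rmC)}
          = {ball_in(b5,rmC), carry(b1,left), robot_in(rmC)}

== RESULT ==
["ball_in(b5,rmC)", "carry(b1,left)", "robot_in(rmC)"]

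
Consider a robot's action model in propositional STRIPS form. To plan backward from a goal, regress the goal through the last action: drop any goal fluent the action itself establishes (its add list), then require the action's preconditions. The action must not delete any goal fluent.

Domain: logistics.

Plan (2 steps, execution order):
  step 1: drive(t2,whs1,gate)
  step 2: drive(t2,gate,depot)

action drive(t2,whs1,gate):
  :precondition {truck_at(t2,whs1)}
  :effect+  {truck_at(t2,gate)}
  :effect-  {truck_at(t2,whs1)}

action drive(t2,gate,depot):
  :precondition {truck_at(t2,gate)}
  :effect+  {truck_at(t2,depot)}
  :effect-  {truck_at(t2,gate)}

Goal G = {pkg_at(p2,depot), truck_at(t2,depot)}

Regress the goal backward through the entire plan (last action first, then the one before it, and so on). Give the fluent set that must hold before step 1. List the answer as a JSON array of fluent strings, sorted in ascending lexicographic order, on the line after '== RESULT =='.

Work backward from the goal:
  through step 2 (drive(t2,gate,depot)): drop {truck_at(t2,depot)}, keep {pkg_at(p2,depot)}, require {truck_at(t2,gate)}
    → {pkg_at(p2,depot), truck_at(t2,gate)}
  through step 1 (drive(t2,whs1,gate)): drop {truck_at(t2,gate)}, keep {pkg_at(p2,depot)}, require {truck_at(t2,whs1)}
    → {pkg_at(p2,depot), truck_at(t2,whs1)}

== RESULT ==
["pkg_at(p2,depot)", "truck_at(t2,whs1)"]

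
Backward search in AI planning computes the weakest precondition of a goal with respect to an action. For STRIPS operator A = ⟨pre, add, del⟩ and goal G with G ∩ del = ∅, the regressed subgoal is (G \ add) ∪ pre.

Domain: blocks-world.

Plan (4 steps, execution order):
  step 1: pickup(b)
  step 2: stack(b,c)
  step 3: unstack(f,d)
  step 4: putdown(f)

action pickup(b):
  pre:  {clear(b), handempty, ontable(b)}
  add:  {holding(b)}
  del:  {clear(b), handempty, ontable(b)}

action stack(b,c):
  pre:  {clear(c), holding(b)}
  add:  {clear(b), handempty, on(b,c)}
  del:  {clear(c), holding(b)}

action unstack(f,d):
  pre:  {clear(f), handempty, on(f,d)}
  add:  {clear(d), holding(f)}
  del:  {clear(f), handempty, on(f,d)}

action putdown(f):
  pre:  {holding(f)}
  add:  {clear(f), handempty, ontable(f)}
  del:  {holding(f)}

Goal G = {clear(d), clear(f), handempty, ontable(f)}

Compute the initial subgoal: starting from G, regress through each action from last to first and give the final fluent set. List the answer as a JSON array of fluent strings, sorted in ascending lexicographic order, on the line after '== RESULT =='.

Regress step by step:
  through step 4 (putdown(f)): drop {clear(f), handempty, ontable(f)}, keep {clear(d)}, require {holding(f)}
    → {clear(d), holding(f)}
  through step 3 (unstack(f,d)): drop {clear(d), holding(f)}, keep {}, require {clear(f), handempty, on(f,d)}
    → {clear(f), handempty, on(f,d)}
  through step 2 (stack(b,c)): drop {handempty}, keep {clear(f), on(f,d)}, require {clear(c), holding(b)}
    → {clear(c), clear(f), holding(b), on(f,d)}
  through step 1 (pickup(b)): drop {holding(b)}, keep {clear(c), clear(f), on(f,d)}, require {clear(b), handempty, ontable(b)}
    → {clear(b), clear(c), clear(f), handempty, on(f,d), ontable(b)}

== RESULT ==
["clear(b)", "clear(c)", "clear(f)", "handempty", "on(f,d)", "ontable(b)"]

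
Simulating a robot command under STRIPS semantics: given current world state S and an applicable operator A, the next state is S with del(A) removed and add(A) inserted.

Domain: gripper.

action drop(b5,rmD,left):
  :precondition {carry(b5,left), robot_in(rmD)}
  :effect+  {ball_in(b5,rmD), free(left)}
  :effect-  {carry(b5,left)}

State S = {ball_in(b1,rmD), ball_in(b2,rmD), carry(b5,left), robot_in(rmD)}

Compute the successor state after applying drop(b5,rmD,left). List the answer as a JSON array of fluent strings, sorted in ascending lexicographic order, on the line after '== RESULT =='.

Progress:
  pre ⊆ S: {carry(b5,left), robot_in(rmD)} ⊆ S  — applicable
  S \ del = {ball_in(b1,rmD), ball_in(b2,rmD), robot_in(rmD)}
  ∪ add   = {ball_in(b1,rmD), ball_in(b2,rmD), ball_in(b5,rmD), free(left), robot_in(rmD)}

== RESULT ==
["ball_in(b1,rmD)", "ball_in(b2,rmD)", "ball_in(b5,rmD)", "free(left)", "robot_in(rmD)"]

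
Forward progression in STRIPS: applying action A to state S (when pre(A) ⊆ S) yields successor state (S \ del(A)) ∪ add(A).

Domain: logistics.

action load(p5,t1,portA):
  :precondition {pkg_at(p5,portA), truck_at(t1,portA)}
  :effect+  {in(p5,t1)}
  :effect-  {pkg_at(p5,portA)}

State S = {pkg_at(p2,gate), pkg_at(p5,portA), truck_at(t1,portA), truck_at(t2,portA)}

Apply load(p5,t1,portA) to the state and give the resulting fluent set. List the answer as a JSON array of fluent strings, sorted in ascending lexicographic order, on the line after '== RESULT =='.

Compute (S \ del) ∪ add:
  pre ⊆ S: {pkg_at(p5,portA), truck_at(t1,portA)} ⊆ S  — applicable
  S \ del = {pkg_at(p2,gate), truck_at(t1,portA), truck_at(t2,portA)}
  ∪ add   = {in(p5,t1), pkg_at(p2,gate), truck_at(t1,portA), truck_at(t2,portA)}

== RESULT ==
["in(p5,t1)", "pkg_at(p2,gate)", "truck_at(t1,portA)", "truck_at(t2,portA)"]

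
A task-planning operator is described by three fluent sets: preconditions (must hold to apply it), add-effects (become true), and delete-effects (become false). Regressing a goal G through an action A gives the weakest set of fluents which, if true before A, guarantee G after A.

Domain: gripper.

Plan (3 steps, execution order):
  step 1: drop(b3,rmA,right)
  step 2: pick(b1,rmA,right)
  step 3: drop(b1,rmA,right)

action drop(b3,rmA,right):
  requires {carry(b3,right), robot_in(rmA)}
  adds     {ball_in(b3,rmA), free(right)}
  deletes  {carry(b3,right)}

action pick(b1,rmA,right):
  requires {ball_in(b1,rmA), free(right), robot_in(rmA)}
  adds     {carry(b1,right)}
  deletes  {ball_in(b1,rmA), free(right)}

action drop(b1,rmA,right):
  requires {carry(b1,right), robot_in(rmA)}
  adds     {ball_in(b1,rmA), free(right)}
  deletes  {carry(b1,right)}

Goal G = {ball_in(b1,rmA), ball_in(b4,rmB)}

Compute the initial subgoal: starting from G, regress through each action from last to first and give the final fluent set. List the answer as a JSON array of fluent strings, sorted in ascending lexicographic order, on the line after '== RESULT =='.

Regress step by step:
  through step 3 (drop(b1,rmA,right)): drop {ball_in(b1,rmA)}, keep {ball_in(b4,rmB)}, require {carry(b1,right), robot_in(rmA)}
    → {ball_in(b4,rmB), carry(b1,right), robot_in(rmA)}
  through step 2 (pick(b1,rmA,right)): drop {carry(b1,right)}, keep {ball_in(b4,rmB), robot_in(rmA)}, require {ball_in(b1,rmA), free(right), robot_in(rmA)}
    → {ball_in(b1,rmA), ball_in(b4,rmB), free(right), robot_in(rmA)}
  through step 1 (drop(b3,rmA,right)): drop {free(right)}, keep {ball_in(b1,rmA), ball_in(b4,rmB), robot_in(rmA)}, require {carry(b3,right), robot_in(rmA)}
    → {ball_in(b1,rmA), ball_in(b4,rmB), carry(b3,right), robot_in(rmA)}

== RESULT ==
["ball_in(b1,rmA)", "ball_in(b4,rmB)", "carry(b3,right)", "robot_in(rmA)"]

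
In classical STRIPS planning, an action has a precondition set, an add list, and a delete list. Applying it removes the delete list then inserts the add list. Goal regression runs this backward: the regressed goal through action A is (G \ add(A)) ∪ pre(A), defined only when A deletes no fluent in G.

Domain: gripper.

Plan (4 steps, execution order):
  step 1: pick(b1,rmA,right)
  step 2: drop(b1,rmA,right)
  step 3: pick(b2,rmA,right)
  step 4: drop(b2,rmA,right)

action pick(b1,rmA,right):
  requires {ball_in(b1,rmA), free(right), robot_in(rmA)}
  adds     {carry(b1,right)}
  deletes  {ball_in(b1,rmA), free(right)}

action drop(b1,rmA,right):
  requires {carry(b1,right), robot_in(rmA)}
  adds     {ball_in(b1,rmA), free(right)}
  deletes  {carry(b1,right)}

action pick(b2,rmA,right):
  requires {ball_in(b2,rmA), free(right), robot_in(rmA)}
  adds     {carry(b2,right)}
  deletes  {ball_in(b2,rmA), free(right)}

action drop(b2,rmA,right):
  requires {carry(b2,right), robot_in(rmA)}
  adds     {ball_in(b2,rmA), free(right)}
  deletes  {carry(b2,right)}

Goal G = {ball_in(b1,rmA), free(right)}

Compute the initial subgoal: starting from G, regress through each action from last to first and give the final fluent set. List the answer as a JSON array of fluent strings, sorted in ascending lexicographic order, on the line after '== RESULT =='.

Work backward from the goal:
  through step 4 (drop(b2,rmA,right)): drop {free(right)}, keep {ball_in(b1,rmA)}, require {carry(b2,right), robot_in(rmA)}
    → {ball_in(b1,rmA), carry(b2,right), robot_in(rmA)}
  through step 3 (pick(b2,rmA,right)): drop {carry(b2,right)}, keep {ball_in(b1,rmA), robot_in(rmA)}, require {ball_in(b2,rmA), free(right), robot_in(rmA)}
    → {ball_in(b1,rmA), ball_in(b2,rmA), free(right), robot_in(rmA)}
  through step 2 (drop(b1,rmA,right)): drop {ball_in(b1,rmA), free(right)}, keep {ball_in(b2,rmA), robot_in(rmA)}, require {carry(b1,right), robot_in(rmA)}
    → {ball_in(b2,rmA), carry(b1,right), robot_in(rmA)}
  through step 1 (pick(b1,rmA,right)): drop {carry(b1,right)}, keep {ball_in(b2,rmA), robot_in(rmA)}, require {ball_in(b1,rmA), free(right), robot_in(rmA)}
    → {ball_in(b1,rmA), ball_in(b2,rmA), free(right), robot_in(rmA)}

== RESULT ==
["ball_in(b1,rmA)", "ball_in(b2,rmA)", "free(right)", "robot_in(rmA)"]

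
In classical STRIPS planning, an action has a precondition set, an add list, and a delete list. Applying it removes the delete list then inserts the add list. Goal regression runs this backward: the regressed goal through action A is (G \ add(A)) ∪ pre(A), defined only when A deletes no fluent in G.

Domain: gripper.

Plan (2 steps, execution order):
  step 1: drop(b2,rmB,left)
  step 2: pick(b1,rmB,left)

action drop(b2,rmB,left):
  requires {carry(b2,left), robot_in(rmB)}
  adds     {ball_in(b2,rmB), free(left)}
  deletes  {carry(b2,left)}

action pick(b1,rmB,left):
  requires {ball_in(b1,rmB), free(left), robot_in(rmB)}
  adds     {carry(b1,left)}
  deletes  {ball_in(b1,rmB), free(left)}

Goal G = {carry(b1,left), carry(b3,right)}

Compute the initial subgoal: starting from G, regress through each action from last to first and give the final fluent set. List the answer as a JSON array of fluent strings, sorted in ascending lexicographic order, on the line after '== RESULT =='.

Work backward from the goal:
  through step 2 (pick(b1,rmB,left)): drop {carry(b1,left)}, keep {carry(b3,right)}, require {ball_in(b1,rmB), free(left), robot_in(rmB)}
    → {ball_in(b1,rmB), carry(b3,right), free(left), robot_in(rmB)}
  through step 1 (drop(b2,rmB,left)): drop {free(left)}, keep {ball_in(b1,rmB), carry(b3,right), robot_in(rmB)}, require {carry(b2,left), robot_in(rmB)}
    → {ball_in(b1,rmB), carry(b2,left), carry(b3,right), robot_in(rmB)}

== RESULT ==
["ball_in(b1,rmB)", "carry(b2,left)", "carry(b3,right)", "robot_in(rmB)"]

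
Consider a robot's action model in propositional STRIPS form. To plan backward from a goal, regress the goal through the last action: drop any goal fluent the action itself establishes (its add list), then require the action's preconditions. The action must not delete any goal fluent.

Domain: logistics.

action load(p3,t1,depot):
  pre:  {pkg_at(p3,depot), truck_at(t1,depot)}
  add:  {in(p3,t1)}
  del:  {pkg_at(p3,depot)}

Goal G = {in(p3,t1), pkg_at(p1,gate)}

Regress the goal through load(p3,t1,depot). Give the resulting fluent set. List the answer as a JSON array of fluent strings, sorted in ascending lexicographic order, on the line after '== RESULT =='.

Regress:
  G ∩ del = {}  (empty — regression defined)
  G \ add = {in(p3,t1), pkg_at(p1,gate)} \ {in(p3,t1)} = {pkg_at(p1,gate)}
  ∪ pre   = {pkg_at(p1,gate)} ∪ {pkg_at(p3,depot), truck_at(t1,depot)}
          = {pkg_at(p1,gate), pkg_at(p3,depot), truck_at(t1,depot)}

== RESULT ==
["pkg_at(p1,gate)", "pkg_at(p3,depot)", "truck_at(t1,depot)"]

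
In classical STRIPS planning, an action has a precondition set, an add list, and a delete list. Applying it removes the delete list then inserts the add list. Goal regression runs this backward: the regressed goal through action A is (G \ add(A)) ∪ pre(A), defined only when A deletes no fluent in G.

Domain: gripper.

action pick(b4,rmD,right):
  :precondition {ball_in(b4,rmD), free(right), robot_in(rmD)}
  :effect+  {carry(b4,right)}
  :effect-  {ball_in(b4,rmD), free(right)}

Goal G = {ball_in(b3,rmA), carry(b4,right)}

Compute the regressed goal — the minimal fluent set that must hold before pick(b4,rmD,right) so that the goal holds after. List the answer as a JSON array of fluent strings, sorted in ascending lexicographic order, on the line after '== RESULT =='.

Regress:
  G ∩ del = {}  (empty — regression defined)
  G \ add = {ball_in(b3,rmA), carry(b4,right)} \ {carry(b4,right)} = {ball_in(b3,rmA)}
  ∪ pre   = {ball_in(b3,rmA)} ∪ {ball_in(b4,rmD), free(right), robot_in(rmD)}
          = {ball_in(b3,rmA), ball_in(b4,rmD), free(right), robot_in(rmD)}

== RESULT ==
["ball_in(b3,rmA)", "ball_in(b4,rmD)", "free(right)", "robot_in(rmD)"]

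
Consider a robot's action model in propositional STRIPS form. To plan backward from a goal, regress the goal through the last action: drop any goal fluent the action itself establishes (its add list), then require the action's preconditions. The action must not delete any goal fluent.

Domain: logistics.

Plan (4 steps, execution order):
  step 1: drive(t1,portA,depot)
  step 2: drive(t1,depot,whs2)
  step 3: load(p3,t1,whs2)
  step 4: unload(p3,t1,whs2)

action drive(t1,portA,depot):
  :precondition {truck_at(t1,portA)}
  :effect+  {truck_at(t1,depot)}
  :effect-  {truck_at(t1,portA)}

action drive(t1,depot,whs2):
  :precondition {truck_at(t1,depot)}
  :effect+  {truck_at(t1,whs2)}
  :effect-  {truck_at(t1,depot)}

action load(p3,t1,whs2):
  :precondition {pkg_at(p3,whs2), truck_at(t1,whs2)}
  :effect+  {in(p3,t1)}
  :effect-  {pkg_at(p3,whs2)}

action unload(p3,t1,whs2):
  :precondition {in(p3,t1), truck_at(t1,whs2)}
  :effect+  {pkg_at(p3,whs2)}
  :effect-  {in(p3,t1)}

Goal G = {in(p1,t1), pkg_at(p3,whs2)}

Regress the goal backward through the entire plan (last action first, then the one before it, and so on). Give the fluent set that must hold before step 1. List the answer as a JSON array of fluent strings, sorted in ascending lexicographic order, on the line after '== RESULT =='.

Regress step by step:
  through step 4 (unload(p3,t1,whs2)): drop {pkg_at(p3,whs2)}, keep {in(p1,t1)}, require {in(p3,t1), truck_at(t1,whs2)}
    → {in(p1,t1), in(p3,t1), truck_at(t1,whs2)}
  through step 3 (load(p3,t1,whs2)): drop {in(p3,t1)}, keep {in(p1,t1), truck_at(t1,whs2)}, require {pkg_at(p3,whs2), truck_at(t1,whs2)}
    → {in(p1,t1), pkg_at(p3,whs2), truck_at(t1,whs2)}
  through step 2 (drive(t1,depot,whs2)): drop {truck_at(t1,whs2)}, keep {in(p1,t1), pkg_at(p3,whs2)}, require {truck_at(t1,depot)}
    → {in(p1,t1), pkg_at(p3,whs2), truck_at(t1,depot)}
  through step 1 (drive(t1,portA,depot)): drop {truck_at(t1,depot)}, keep {in(p1,t1), pkg_at(p3,whs2)}, require {truck_at(t1,portA)}
    → {in(p1,t1), pkg_at(p3,whs2), truck_at(t1,portA)}

== RESULT ==
["in(p1,t1)", "pkg_at(p3,whs2)", "truck_at(t1,portA)"]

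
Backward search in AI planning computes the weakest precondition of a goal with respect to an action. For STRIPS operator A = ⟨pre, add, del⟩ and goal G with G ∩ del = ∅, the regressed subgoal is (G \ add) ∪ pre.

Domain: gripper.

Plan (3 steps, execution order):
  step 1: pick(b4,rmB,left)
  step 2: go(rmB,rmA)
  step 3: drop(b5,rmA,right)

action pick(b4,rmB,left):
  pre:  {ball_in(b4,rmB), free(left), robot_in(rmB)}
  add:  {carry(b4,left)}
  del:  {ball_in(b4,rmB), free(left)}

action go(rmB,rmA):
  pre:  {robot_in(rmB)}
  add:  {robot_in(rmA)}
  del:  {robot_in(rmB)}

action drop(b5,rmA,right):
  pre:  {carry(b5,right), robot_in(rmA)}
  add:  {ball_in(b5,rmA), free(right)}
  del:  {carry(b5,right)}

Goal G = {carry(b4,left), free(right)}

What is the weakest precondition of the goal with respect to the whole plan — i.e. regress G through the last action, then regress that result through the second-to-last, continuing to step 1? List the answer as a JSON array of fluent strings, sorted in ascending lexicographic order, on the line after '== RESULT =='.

Regress step by step:
  through step 3 (drop(b5,rmA,right)): drop {free(right)}, keep {carry(b4,left)}, require {carry(b5,right), robot_in(rmA)}
    → {carry(b4,left), carry(b5,right), robot_in(rmA)}
  through step 2 (go(rmB,rmA)): drop {robot_in(rmA)}, keep {carry(b4,left), carry(b5,right)}, require {robot_in(rmB)}
    → {carry(b4,left), carry(b5,right), robot_in(rmB)}
  through step 1 (pick(b4,rmB,left)): drop {carry(b4,left)}, keep {carry(b5,right), robot_in(rmB)}, require {ball_in(b4,rmB), free(left), robot_in(rmB)}
    → {ball_in(b4,rmB), carry(b5,right), free(left), robot_in(rmB)}

== RESULT ==
["ball_in(b4,rmB)", "carry(b5,right)", "free(left)", "robot_in(rmB)"]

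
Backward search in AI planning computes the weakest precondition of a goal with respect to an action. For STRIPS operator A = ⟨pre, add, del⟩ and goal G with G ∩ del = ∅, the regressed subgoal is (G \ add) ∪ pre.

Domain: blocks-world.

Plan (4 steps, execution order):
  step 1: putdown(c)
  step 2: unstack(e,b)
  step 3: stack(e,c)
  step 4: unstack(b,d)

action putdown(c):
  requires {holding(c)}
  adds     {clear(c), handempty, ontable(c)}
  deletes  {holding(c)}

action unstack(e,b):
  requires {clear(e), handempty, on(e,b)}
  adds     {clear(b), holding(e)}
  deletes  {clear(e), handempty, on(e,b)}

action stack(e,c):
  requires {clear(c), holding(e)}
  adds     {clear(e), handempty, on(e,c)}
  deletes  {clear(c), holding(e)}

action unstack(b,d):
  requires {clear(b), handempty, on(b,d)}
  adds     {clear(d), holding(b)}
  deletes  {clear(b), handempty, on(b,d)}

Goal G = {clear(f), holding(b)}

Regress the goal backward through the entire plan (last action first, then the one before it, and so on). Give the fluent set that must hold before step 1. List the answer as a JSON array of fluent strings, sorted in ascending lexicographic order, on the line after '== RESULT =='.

Work backward from the goal:
  through step 4 (unstack(b,d)): drop {holding(b)}, keep {clear(f)}, require {clear(b), handempty, on(b,d)}
    → {clear(b), clear(f), handempty, on(b,d)}
  through step 3 (stack(e,c)): drop {handempty}, keep {clear(b), clear(f), on(b,d)}, require {clear(c), holding(e)}
    → {clear(b), clear(c), clear(f), holding(e), on(b,d)}
  through step 2 (unstack(e,b)): drop {clear(b), holding(e)}, keep {clear(c), clear(f), on(b,d)}, require {clear(e), handempty, on(e,b)}
    → {clear(c), clear(e), clear(f), handempty, on(b,d), on(e,b)}
  through step 1 (putdown(c)): drop {clear(c), handempty}, keep {clear(e), clear(f), on(b,d), on(e,b)}, require {holding(c)}
    → {clear(e), clear(f), holding(c), on(b,d), on(e,b)}

== RESULT ==
["clear(e)", "clear(f)", "holding(c)", "on(b,d)", "on(e,b)"]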